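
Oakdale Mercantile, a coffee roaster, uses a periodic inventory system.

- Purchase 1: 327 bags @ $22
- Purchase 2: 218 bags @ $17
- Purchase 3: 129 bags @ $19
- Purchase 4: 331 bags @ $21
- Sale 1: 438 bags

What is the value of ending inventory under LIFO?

Ending inventory = $11,318

Sale 1 (438) [LIFO — newest first]: 331 @ $21 + 107 @ $19 = $8,984
Ending inventory: 327 @ $22 + 218 @ $17 + 22 @ $19 = $11,318
Check: goods available $20,302 = COGS $8,984 + ending $11,318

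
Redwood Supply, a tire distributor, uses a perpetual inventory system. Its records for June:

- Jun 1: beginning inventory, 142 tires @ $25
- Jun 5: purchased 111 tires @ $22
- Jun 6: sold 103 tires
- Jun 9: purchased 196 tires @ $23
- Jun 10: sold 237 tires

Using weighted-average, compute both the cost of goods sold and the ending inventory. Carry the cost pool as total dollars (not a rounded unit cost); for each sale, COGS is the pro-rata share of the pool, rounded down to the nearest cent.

After Jun 1: 142 on hand, pool $3,550.00 (≈ $25.0000 each)
After Jun 5: 253 on hand, pool $5,992.00 (≈ $23.6838 each)
Jun 6, sell 103: 103/253 × $5,992.00 → $2,439.43
After Jun 9: 346 on hand, pool $8,060.57 (≈ $23.2964 each)
Jun 10, sell 237: 237/346 × $8,060.57 → $5,521.25
Total COGS = $2,439.43 + $5,521.25 = $7,960.68
Ending inventory (cost pool remaining) = $2,539.32
Check: goods available $10,500.00 = COGS $7,960.68 + ending $2,539.32

COGS = $7,960.68; ending inventory = $2,539.32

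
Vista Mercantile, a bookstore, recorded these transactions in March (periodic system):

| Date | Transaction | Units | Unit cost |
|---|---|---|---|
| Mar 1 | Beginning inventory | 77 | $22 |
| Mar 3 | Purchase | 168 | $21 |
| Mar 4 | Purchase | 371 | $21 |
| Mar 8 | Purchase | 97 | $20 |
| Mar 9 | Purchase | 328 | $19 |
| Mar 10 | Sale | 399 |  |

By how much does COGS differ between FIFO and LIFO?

$804

FIFO COGS: 77 @ $22 + 168 @ $21 + 154 @ $21 = $8,456
LIFO COGS: 328 @ $19 + 71 @ $20 = $7,652
Difference = |$8,456 − $7,652| = $804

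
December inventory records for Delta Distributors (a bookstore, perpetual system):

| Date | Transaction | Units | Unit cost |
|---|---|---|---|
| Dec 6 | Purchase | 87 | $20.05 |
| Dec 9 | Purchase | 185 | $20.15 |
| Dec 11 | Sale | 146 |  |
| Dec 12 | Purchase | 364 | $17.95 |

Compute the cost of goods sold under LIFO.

Dec 11, 146 sold [LIFO — newest first]: 146 @ $20.15 = $2,941.90
Ending inventory: 87 @ $20.05 + 39 @ $20.15 + 364 @ $17.95 = $9,064.00
Check: goods available $12,005.90 = COGS $2,941.90 + ending $9,064.00

COGS = $2,941.90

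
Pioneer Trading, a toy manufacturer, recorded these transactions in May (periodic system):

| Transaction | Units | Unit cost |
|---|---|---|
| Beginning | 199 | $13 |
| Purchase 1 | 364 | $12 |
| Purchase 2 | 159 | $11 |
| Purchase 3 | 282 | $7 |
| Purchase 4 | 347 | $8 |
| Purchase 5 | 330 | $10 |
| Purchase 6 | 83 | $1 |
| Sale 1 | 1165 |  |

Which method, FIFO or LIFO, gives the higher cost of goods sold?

FIFO COGS: 199 @ $13 + 364 @ $12 + 159 @ $11 + 282 @ $7 + 161 @ $8 = $11,966
LIFO COGS: 83 @ $1 + 330 @ $10 + 347 @ $8 + 282 @ $7 + 123 @ $11 = $9,486

FIFO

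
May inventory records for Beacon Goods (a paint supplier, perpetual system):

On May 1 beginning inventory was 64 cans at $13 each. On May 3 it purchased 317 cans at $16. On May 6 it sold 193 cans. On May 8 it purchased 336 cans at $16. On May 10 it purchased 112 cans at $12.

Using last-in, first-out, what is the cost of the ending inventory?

May 6, 193 sold [LIFO — newest first]: 193 @ $16 = $3,088
Ending inventory: 64 @ $13 + 124 @ $16 + 336 @ $16 + 112 @ $12 = $9,536
Check: goods available $12,624 = COGS $3,088 + ending $9,536

Ending inventory = $9,536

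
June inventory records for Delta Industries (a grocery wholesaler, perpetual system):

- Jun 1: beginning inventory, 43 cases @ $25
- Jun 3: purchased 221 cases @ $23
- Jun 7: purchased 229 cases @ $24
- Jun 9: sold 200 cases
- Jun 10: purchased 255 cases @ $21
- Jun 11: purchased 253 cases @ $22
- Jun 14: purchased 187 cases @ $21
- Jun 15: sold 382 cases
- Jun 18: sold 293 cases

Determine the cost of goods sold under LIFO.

COGS = $19,228

Jun 9, 200 sold [LIFO — newest first]: 200 @ $24 = $4,800
Jun 15, 382 sold [LIFO — newest first]: 187 @ $21 + 195 @ $22 = $8,217
Jun 18, 293 sold [LIFO — newest first]: 58 @ $22 + 235 @ $21 = $6,211
Total COGS = $4,800 + $8,217 + $6,211 = $19,228
Ending inventory: 43 @ $25 + 221 @ $23 + 29 @ $24 + 20 @ $21 = $7,274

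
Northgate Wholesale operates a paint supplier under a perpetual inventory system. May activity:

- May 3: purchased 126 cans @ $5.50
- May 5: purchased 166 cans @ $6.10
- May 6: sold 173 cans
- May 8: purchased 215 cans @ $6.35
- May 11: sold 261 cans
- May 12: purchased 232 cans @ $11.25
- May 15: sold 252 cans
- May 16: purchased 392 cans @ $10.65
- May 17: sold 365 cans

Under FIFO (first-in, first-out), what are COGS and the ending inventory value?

COGS = $9,003.65; ending inventory = $852.00

May 6, 173 sold [FIFO — oldest first]: 126 @ $5.50 + 47 @ $6.10 = $979.70
May 11, 261 sold [FIFO — oldest first]: 119 @ $6.10 + 142 @ $6.35 = $1,627.60
May 15, 252 sold [FIFO — oldest first]: 73 @ $6.35 + 179 @ $11.25 = $2,477.30
May 17, 365 sold [FIFO — oldest first]: 53 @ $11.25 + 312 @ $10.65 = $3,919.05
Total COGS = $979.70 + $1,627.60 + $2,477.30 + $3,919.05 = $9,003.65
Ending inventory: 80 @ $10.65 = $852.00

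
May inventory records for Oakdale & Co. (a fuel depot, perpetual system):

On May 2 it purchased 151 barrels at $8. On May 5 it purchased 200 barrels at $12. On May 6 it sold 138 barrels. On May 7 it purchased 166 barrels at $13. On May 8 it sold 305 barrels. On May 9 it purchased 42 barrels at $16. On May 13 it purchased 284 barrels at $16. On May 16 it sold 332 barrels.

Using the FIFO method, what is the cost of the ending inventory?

May 6, 138 sold [FIFO — oldest first]: 138 @ $8 = $1,104
May 8, 305 sold [FIFO — oldest first]: 13 @ $8 + 200 @ $12 + 92 @ $13 = $3,700
May 16, 332 sold [FIFO — oldest first]: 74 @ $13 + 42 @ $16 + 216 @ $16 = $5,090
Total COGS = $1,104 + $3,700 + $5,090 = $9,894
Ending inventory: 68 @ $16 = $1,088
Check: goods available $10,982 = COGS $9,894 + ending $1,088

Ending inventory = $1,088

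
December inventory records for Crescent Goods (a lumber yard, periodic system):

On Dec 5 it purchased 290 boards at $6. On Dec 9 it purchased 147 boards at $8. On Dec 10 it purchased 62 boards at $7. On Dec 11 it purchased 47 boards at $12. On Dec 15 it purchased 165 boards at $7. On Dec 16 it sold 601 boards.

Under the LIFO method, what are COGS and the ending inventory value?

Dec 16, 601 sold [LIFO — newest first]: 165 @ $7 + 47 @ $12 + 62 @ $7 + 147 @ $8 + 180 @ $6 = $4,409
Ending inventory: 110 @ $6 = $660

COGS = $4,409; ending inventory = $660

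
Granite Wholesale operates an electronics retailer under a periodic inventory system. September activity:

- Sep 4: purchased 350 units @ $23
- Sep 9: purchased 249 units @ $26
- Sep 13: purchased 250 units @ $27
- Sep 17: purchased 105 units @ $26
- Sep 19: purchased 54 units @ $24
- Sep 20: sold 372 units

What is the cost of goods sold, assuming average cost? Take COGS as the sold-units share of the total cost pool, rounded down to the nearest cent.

COGS = $9,336.90

Sep 20, sell 372: 372/1008 × $25,300.00 → $9,336.90
Ending inventory (cost pool remaining) = $15,963.10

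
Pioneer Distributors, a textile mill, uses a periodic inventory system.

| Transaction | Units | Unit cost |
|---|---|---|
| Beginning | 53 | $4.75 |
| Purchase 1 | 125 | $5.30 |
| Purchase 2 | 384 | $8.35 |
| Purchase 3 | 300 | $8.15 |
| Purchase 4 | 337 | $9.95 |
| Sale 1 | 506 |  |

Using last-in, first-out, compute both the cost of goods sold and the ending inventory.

COGS = $4,730.50; ending inventory = $5,188.30

Sale 1 (506) [LIFO — newest first]: 337 @ $9.95 + 169 @ $8.15 = $4,730.50
Ending inventory: 53 @ $4.75 + 125 @ $5.30 + 384 @ $8.35 + 131 @ $8.15 = $5,188.30
Check: goods available $9,918.80 = COGS $4,730.50 + ending $5,188.30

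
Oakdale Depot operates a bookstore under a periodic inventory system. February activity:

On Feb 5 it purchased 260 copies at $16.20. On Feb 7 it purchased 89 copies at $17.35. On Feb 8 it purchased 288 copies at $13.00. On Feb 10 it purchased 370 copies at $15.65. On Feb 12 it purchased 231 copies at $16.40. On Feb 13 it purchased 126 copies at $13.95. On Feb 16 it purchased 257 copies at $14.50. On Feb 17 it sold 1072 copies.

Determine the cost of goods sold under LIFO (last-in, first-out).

COGS = $16,207.10

Feb 17, 1072 sold [LIFO — newest first]: 257 @ $14.50 + 126 @ $13.95 + 231 @ $16.40 + 370 @ $15.65 + 88 @ $13.00 = $16,207.10
Ending inventory: 260 @ $16.20 + 89 @ $17.35 + 200 @ $13.00 = $8,356.15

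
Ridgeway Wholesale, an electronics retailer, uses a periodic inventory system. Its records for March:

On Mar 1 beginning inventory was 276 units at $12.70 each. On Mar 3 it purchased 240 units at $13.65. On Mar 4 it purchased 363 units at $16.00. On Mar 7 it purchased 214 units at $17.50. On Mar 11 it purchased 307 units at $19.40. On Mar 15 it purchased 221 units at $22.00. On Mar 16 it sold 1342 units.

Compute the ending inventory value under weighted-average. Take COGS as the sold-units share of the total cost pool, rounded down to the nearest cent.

Mar 16, sell 1342: 1342/1621 × $27,152.00 → $22,478.70
Ending inventory (cost pool remaining) = $4,673.30
Check: goods available $27,152.00 = COGS $22,478.70 + ending $4,673.30

Ending inventory = $4,673.30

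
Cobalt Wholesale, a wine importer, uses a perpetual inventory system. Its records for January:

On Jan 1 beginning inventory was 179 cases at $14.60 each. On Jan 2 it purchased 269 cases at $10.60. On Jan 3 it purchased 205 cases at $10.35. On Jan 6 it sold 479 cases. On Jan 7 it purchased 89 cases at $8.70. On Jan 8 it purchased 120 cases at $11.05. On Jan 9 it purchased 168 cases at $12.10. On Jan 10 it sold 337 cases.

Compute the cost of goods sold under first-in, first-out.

COGS = $9,178.55

Jan 6, 479 sold [FIFO — oldest first]: 179 @ $14.60 + 269 @ $10.60 + 31 @ $10.35 = $5,785.65
Jan 10, 337 sold [FIFO — oldest first]: 174 @ $10.35 + 89 @ $8.70 + 74 @ $11.05 = $3,392.90
Total COGS = $5,785.65 + $3,392.90 = $9,178.55
Ending inventory: 46 @ $11.05 + 168 @ $12.10 = $2,541.10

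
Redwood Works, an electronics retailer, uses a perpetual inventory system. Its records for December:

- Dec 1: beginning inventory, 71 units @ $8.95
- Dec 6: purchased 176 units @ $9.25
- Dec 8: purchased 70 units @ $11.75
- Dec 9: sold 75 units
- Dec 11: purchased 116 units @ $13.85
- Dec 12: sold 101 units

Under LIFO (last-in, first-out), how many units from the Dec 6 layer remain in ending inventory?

Dec 9, 75 sold [LIFO — newest first]: 70 @ $11.75 + 5 @ $9.25 = $868.75
Dec 12, 101 sold [LIFO — newest first]: 101 @ $13.85 = $1,398.85
Total COGS = $868.75 + $1,398.85 = $2,267.60
Ending inventory: 71 @ $8.95 + 171 @ $9.25 + 15 @ $13.85 = $2,424.95

171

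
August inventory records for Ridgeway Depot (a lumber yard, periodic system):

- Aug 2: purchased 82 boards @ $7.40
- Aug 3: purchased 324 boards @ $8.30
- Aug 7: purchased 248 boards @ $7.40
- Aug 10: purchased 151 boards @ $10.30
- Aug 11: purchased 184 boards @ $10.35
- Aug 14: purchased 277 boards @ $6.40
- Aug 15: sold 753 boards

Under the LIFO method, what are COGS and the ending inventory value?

Aug 15, 753 sold [LIFO — newest first]: 277 @ $6.40 + 184 @ $10.35 + 151 @ $10.30 + 141 @ $7.40 = $6,275.90
Ending inventory: 82 @ $7.40 + 324 @ $8.30 + 107 @ $7.40 = $4,087.80
Check: goods available $10,363.70 = COGS $6,275.90 + ending $4,087.80

COGS = $6,275.90; ending inventory = $4,087.80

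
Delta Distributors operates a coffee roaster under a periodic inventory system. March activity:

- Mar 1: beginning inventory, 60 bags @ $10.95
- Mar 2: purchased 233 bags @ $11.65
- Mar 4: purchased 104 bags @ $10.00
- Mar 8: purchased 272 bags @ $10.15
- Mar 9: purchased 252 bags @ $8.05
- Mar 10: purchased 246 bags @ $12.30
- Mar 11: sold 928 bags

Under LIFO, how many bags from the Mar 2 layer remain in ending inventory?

Mar 11, 928 sold [LIFO — newest first]: 246 @ $12.30 + 252 @ $8.05 + 272 @ $10.15 + 104 @ $10.00 + 54 @ $11.65 = $9,484.30
Ending inventory: 60 @ $10.95 + 179 @ $11.65 = $2,742.35

179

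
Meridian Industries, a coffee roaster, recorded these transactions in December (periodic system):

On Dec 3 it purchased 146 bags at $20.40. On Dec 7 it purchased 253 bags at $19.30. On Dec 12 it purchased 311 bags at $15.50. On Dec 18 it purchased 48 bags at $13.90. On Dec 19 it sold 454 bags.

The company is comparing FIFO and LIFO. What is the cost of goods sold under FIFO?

FIFO COGS: 146 @ $20.40 + 253 @ $19.30 + 55 @ $15.50 = $8,713.80
LIFO COGS: 48 @ $13.90 + 311 @ $15.50 + 95 @ $19.30 = $7,321.20

COGS = $8,713.80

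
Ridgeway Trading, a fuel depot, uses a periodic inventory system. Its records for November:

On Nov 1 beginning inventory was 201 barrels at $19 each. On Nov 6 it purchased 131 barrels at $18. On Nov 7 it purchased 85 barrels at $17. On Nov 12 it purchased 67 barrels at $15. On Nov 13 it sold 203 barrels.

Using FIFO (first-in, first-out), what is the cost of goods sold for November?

COGS = $3,855

Nov 13, 203 sold [FIFO — oldest first]: 201 @ $19 + 2 @ $18 = $3,855
Ending inventory: 129 @ $18 + 85 @ $17 + 67 @ $15 = $4,772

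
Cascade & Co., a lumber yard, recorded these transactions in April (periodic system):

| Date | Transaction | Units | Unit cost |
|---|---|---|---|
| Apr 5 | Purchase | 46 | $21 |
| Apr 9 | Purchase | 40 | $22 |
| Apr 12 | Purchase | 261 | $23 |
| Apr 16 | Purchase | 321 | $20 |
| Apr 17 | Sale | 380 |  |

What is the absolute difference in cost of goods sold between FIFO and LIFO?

FIFO COGS: 46 @ $21 + 40 @ $22 + 261 @ $23 + 33 @ $20 = $8,509
LIFO COGS: 321 @ $20 + 59 @ $23 = $7,777
Difference = |$8,509 − $7,777| = $732

$732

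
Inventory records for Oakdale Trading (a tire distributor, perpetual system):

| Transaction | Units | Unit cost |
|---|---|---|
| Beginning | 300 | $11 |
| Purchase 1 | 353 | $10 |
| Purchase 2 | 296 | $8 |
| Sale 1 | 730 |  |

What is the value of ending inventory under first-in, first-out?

Sale 1 (730) [FIFO — oldest first]: 300 @ $11 + 353 @ $10 + 77 @ $8 = $7,446
Ending inventory: 219 @ $8 = $1,752

Ending inventory = $1,752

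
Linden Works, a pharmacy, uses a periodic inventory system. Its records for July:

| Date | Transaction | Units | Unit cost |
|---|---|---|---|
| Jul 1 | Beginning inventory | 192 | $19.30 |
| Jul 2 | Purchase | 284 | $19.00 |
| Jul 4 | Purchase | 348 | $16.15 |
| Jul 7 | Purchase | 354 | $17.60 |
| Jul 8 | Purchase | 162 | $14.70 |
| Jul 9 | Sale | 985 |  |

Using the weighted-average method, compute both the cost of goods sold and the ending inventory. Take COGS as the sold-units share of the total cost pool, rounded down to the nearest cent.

COGS = $17,151.93; ending inventory = $6,181.67

Jul 9, sell 985: 985/1340 × $23,333.60 → $17,151.93
Ending inventory (cost pool remaining) = $6,181.67
Check: goods available $23,333.60 = COGS $17,151.93 + ending $6,181.67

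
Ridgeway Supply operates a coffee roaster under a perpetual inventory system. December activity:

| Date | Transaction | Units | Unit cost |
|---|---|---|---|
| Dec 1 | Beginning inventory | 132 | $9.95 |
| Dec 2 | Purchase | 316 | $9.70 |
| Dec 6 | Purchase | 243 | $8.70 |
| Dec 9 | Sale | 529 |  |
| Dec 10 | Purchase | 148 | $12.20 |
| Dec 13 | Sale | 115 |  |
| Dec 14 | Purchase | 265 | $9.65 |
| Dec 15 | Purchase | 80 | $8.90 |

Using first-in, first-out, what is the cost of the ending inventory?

Dec 9, 529 sold [FIFO — oldest first]: 132 @ $9.95 + 316 @ $9.70 + 81 @ $8.70 = $5,083.30
Dec 13, 115 sold [FIFO — oldest first]: 115 @ $8.70 = $1,000.50
Total COGS = $5,083.30 + $1,000.50 = $6,083.80
Ending inventory: 47 @ $8.70 + 148 @ $12.20 + 265 @ $9.65 + 80 @ $8.90 = $5,483.75

Ending inventory = $5,483.75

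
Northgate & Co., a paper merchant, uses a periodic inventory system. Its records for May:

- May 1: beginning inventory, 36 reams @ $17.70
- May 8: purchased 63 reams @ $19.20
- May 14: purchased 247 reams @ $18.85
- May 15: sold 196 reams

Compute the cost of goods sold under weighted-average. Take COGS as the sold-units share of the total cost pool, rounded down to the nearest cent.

COGS = $3,683.63

May 15, sell 196: 196/346 × $6,502.75 → $3,683.63
Ending inventory (cost pool remaining) = $2,819.12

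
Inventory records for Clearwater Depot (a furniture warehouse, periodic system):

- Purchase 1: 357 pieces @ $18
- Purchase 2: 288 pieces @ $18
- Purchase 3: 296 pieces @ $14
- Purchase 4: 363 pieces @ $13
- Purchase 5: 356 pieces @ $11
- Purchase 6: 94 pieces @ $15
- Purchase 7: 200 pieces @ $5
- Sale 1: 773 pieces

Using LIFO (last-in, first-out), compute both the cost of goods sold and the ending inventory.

COGS = $7,925; ending inventory = $18,874

Sale 1 (773) [LIFO — newest first]: 200 @ $5 + 94 @ $15 + 356 @ $11 + 123 @ $13 = $7,925
Ending inventory: 357 @ $18 + 288 @ $18 + 296 @ $14 + 240 @ $13 = $18,874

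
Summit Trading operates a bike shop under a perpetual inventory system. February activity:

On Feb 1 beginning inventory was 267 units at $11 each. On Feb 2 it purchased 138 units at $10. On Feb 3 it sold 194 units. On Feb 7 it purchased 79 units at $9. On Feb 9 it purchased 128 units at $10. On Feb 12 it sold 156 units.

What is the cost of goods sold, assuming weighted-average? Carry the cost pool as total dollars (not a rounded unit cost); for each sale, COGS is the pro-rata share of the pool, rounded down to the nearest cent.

COGS = $3,650.32

After Feb 1: 267 on hand, pool $2,937.00 (≈ $11.0000 each)
After Feb 2: 405 on hand, pool $4,317.00 (≈ $10.6593 each)
Feb 3, sell 194: 194/405 × $4,317.00 → $2,067.89
After Feb 7: 290 on hand, pool $2,960.11 (≈ $10.2073 each)
After Feb 9: 418 on hand, pool $4,240.11 (≈ $10.1438 each)
Feb 12, sell 156: 156/418 × $4,240.11 → $1,582.43
Total COGS = $2,067.89 + $1,582.43 = $3,650.32
Ending inventory (cost pool remaining) = $2,657.68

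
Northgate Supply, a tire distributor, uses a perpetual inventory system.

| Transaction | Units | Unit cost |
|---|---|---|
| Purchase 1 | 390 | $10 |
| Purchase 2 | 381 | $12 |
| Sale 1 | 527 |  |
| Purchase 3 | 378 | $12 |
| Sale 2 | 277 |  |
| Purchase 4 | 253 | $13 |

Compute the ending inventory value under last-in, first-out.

Ending inventory = $6,941

Sale 1 (527) [LIFO — newest first]: 381 @ $12 + 146 @ $10 = $6,032
Sale 2 (277) [LIFO — newest first]: 277 @ $12 = $3,324
Total COGS = $6,032 + $3,324 = $9,356
Ending inventory: 244 @ $10 + 101 @ $12 + 253 @ $13 = $6,941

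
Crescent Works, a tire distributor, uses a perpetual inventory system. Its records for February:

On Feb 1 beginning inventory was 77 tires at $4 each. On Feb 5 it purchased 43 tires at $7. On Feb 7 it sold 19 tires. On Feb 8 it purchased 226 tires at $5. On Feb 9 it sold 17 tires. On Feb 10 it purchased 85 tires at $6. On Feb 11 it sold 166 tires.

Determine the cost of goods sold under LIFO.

Feb 7, 19 sold [LIFO — newest first]: 19 @ $7 = $133
Feb 9, 17 sold [LIFO — newest first]: 17 @ $5 = $85
Feb 11, 166 sold [LIFO — newest first]: 85 @ $6 + 81 @ $5 = $915
Total COGS = $133 + $85 + $915 = $1,133
Ending inventory: 77 @ $4 + 24 @ $7 + 128 @ $5 = $1,116
Check: goods available $2,249 = COGS $1,133 + ending $1,116

COGS = $1,133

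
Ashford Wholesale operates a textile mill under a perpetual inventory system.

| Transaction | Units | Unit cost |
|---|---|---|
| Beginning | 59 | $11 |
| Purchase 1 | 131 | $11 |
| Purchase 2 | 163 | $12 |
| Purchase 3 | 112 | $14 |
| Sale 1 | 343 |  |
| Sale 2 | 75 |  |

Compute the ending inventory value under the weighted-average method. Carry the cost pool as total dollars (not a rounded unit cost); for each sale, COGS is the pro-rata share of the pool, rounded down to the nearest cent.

After Beginning: 59 on hand, pool $649.00 (≈ $11.0000 each)
After Purchase 1: 190 on hand, pool $2,090.00 (≈ $11.0000 each)
After Purchase 2: 353 on hand, pool $4,046.00 (≈ $11.4618 each)
After Purchase 3: 465 on hand, pool $5,614.00 (≈ $12.0731 each)
Sale 1, sell 343: 343/465 × $5,614.00 → $4,141.07
Sale 2, sell 75: 75/122 × $1,472.93 → $905.48
Total COGS = $4,141.07 + $905.48 = $5,046.55
Ending inventory (cost pool remaining) = $567.45

Ending inventory = $567.45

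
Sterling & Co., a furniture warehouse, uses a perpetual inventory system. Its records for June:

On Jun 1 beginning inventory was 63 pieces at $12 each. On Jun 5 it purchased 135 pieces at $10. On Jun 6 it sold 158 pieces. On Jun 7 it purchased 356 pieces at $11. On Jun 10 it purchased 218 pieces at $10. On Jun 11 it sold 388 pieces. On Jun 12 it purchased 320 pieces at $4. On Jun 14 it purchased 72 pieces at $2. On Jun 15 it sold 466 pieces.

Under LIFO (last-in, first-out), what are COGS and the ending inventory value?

COGS = $7,914; ending inventory = $1,712

Jun 6, 158 sold [LIFO — newest first]: 135 @ $10 + 23 @ $12 = $1,626
Jun 11, 388 sold [LIFO — newest first]: 218 @ $10 + 170 @ $11 = $4,050
Jun 15, 466 sold [LIFO — newest first]: 72 @ $2 + 320 @ $4 + 74 @ $11 = $2,238
Total COGS = $1,626 + $4,050 + $2,238 = $7,914
Ending inventory: 40 @ $12 + 112 @ $11 = $1,712
Check: goods available $9,626 = COGS $7,914 + ending $1,712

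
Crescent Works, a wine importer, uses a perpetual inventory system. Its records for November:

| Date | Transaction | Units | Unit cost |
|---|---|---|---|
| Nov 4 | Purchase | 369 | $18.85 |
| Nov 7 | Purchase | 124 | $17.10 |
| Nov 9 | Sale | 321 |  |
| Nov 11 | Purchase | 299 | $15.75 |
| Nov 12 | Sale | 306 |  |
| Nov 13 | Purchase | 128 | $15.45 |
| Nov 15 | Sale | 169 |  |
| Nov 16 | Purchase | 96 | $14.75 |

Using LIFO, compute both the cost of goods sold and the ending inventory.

Nov 9, 321 sold [LIFO — newest first]: 124 @ $17.10 + 197 @ $18.85 = $5,833.85
Nov 12, 306 sold [LIFO — newest first]: 299 @ $15.75 + 7 @ $18.85 = $4,841.20
Nov 15, 169 sold [LIFO — newest first]: 128 @ $15.45 + 41 @ $18.85 = $2,750.45
Total COGS = $5,833.85 + $4,841.20 + $2,750.45 = $13,425.50
Ending inventory: 124 @ $18.85 + 96 @ $14.75 = $3,753.40
Check: goods available $17,178.90 = COGS $13,425.50 + ending $3,753.40

COGS = $13,425.50; ending inventory = $3,753.40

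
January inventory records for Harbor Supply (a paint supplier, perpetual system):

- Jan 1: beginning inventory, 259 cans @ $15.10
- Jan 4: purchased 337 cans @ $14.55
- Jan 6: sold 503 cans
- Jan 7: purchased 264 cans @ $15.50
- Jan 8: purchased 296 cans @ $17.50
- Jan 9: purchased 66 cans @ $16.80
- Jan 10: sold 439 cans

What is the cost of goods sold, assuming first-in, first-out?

COGS = $14,341.25

Jan 6, 503 sold [FIFO — oldest first]: 259 @ $15.10 + 244 @ $14.55 = $7,461.10
Jan 10, 439 sold [FIFO — oldest first]: 93 @ $14.55 + 264 @ $15.50 + 82 @ $17.50 = $6,880.15
Total COGS = $7,461.10 + $6,880.15 = $14,341.25
Ending inventory: 214 @ $17.50 + 66 @ $16.80 = $4,853.80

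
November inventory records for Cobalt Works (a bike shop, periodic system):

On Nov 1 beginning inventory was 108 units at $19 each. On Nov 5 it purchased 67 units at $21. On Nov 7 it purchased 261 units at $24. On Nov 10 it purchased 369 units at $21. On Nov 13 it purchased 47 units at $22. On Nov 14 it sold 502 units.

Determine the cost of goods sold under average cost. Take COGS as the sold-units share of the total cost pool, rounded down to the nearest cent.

COGS = $10,903.76

Nov 14, sell 502: 502/852 × $18,506.00 → $10,903.76
Ending inventory (cost pool remaining) = $7,602.24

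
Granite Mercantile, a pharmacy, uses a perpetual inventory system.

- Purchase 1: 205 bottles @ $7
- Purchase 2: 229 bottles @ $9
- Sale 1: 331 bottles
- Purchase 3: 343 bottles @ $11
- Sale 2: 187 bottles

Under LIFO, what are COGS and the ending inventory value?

Sale 1 (331) [LIFO — newest first]: 229 @ $9 + 102 @ $7 = $2,775
Sale 2 (187) [LIFO — newest first]: 187 @ $11 = $2,057
Total COGS = $2,775 + $2,057 = $4,832
Ending inventory: 103 @ $7 + 156 @ $11 = $2,437

COGS = $4,832; ending inventory = $2,437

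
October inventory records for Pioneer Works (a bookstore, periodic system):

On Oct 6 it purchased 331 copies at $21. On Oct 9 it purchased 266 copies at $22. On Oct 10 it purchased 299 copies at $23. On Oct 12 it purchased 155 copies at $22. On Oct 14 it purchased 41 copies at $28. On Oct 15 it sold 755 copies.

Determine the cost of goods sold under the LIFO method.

COGS = $17,155

Oct 15, 755 sold [LIFO — newest first]: 41 @ $28 + 155 @ $22 + 299 @ $23 + 260 @ $22 = $17,155
Ending inventory: 331 @ $21 + 6 @ $22 = $7,083
Check: goods available $24,238 = COGS $17,155 + ending $7,083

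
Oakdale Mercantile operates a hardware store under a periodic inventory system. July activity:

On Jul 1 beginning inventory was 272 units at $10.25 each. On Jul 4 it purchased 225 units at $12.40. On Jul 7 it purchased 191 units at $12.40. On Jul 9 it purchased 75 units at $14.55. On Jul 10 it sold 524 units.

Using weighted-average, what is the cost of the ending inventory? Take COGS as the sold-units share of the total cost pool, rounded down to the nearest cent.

Jul 10, sell 524: 524/763 × $9,037.65 → $6,206.72
Ending inventory (cost pool remaining) = $2,830.93
Check: goods available $9,037.65 = COGS $6,206.72 + ending $2,830.93

Ending inventory = $2,830.93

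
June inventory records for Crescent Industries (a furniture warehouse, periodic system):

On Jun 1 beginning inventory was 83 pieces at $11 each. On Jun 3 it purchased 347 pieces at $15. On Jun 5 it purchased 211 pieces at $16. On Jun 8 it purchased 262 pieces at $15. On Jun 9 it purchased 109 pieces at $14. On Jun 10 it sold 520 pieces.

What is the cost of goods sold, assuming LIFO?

Jun 10, 520 sold [LIFO — newest first]: 109 @ $14 + 262 @ $15 + 149 @ $16 = $7,840
Ending inventory: 83 @ $11 + 347 @ $15 + 62 @ $16 = $7,110
Check: goods available $14,950 = COGS $7,840 + ending $7,110

COGS = $7,840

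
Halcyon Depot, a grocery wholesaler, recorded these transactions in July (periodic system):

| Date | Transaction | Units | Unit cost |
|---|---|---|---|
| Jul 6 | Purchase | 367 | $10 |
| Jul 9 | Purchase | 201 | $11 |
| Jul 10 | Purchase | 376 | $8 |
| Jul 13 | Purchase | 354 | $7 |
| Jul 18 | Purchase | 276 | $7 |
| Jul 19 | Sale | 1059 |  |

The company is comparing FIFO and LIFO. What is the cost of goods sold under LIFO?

FIFO COGS: 367 @ $10 + 201 @ $11 + 376 @ $8 + 115 @ $7 = $9,694
LIFO COGS: 276 @ $7 + 354 @ $7 + 376 @ $8 + 53 @ $11 = $8,001

COGS = $8,001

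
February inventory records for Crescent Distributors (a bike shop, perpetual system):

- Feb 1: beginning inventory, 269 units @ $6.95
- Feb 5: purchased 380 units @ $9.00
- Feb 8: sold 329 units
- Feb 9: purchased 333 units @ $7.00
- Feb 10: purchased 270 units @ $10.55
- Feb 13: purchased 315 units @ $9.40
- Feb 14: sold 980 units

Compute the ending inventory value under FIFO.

Feb 8, 329 sold [FIFO — oldest first]: 269 @ $6.95 + 60 @ $9.00 = $2,409.55
Feb 14, 980 sold [FIFO — oldest first]: 320 @ $9.00 + 333 @ $7.00 + 270 @ $10.55 + 57 @ $9.40 = $8,595.30
Total COGS = $2,409.55 + $8,595.30 = $11,004.85
Ending inventory: 258 @ $9.40 = $2,425.20

Ending inventory = $2,425.20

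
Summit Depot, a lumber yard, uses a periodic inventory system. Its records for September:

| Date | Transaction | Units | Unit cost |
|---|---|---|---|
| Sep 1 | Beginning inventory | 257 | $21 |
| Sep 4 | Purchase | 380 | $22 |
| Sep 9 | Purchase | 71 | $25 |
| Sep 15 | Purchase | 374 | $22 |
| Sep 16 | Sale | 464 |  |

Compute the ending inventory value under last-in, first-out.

Sep 16, 464 sold [LIFO — newest first]: 374 @ $22 + 71 @ $25 + 19 @ $22 = $10,421
Ending inventory: 257 @ $21 + 361 @ $22 = $13,339

Ending inventory = $13,339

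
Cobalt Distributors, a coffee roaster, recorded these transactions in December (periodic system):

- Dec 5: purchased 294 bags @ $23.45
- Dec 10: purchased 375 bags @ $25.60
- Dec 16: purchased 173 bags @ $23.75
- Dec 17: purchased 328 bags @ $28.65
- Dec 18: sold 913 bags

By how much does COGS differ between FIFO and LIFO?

$1,336.40

FIFO COGS: 294 @ $23.45 + 375 @ $25.60 + 173 @ $23.75 + 71 @ $28.65 = $22,637.20
LIFO COGS: 328 @ $28.65 + 173 @ $23.75 + 375 @ $25.60 + 37 @ $23.45 = $23,973.60
Difference = |$22,637.20 − $23,973.60| = $1,336.40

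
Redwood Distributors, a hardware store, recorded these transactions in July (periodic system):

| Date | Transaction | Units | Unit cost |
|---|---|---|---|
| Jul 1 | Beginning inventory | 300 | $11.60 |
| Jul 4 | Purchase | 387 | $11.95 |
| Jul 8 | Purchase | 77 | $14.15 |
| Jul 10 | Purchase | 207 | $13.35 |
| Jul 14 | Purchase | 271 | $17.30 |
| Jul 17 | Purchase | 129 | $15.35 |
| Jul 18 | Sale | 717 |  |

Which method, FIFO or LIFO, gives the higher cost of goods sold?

FIFO COGS: 300 @ $11.60 + 387 @ $11.95 + 30 @ $14.15 = $8,529.15
LIFO COGS: 129 @ $15.35 + 271 @ $17.30 + 207 @ $13.35 + 77 @ $14.15 + 33 @ $11.95 = $10,915.80

LIFO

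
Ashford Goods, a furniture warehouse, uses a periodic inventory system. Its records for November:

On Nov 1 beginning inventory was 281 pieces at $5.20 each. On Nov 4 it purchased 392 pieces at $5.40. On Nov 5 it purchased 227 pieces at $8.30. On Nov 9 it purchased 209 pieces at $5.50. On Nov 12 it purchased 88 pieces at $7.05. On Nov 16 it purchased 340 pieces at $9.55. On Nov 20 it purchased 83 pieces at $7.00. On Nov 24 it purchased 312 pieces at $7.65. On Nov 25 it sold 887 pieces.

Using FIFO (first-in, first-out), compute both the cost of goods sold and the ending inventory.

Nov 25, 887 sold [FIFO — oldest first]: 281 @ $5.20 + 392 @ $5.40 + 214 @ $8.30 = $5,354.20
Ending inventory: 13 @ $8.30 + 209 @ $5.50 + 88 @ $7.05 + 340 @ $9.55 + 83 @ $7.00 + 312 @ $7.65 = $8,092.60
Check: goods available $13,446.80 = COGS $5,354.20 + ending $8,092.60

COGS = $5,354.20; ending inventory = $8,092.60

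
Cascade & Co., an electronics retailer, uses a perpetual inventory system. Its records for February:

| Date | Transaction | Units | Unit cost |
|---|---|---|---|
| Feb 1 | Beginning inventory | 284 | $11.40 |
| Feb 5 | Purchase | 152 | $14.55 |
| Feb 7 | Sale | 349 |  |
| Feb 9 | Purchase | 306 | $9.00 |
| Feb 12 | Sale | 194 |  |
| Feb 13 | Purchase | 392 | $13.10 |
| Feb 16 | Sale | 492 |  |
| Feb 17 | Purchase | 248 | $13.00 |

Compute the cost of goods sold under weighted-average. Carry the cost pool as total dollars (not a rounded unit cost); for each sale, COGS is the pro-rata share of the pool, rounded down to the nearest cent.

COGS = $12,152.35

After Feb 1: 284 on hand, pool $3,237.60 (≈ $11.4000 each)
After Feb 5: 436 on hand, pool $5,449.20 (≈ $12.4982 each)
Feb 7, sell 349: 349/436 × $5,449.20 → $4,361.85
After Feb 9: 393 on hand, pool $3,841.35 (≈ $9.7744 each)
Feb 12, sell 194: 194/393 × $3,841.35 → $1,896.23
After Feb 13: 591 on hand, pool $7,080.32 (≈ $11.9802 each)
Feb 16, sell 492: 492/591 × $7,080.32 → $5,894.27
After Feb 17: 347 on hand, pool $4,410.05 (≈ $12.7091 each)
Total COGS = $4,361.85 + $1,896.23 + $5,894.27 = $12,152.35
Ending inventory (cost pool remaining) = $4,410.05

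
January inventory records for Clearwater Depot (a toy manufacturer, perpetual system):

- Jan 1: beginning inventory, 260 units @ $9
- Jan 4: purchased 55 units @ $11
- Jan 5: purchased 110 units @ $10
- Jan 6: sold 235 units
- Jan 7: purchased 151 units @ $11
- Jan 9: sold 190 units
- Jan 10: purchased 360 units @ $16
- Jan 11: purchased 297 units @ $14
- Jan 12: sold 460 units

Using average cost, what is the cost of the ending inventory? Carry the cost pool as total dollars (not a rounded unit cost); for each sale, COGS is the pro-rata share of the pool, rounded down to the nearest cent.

After Jan 1: 260 on hand, pool $2,340.00 (≈ $9.0000 each)
After Jan 4: 315 on hand, pool $2,945.00 (≈ $9.3492 each)
After Jan 5: 425 on hand, pool $4,045.00 (≈ $9.5176 each)
Jan 6, sell 235: 235/425 × $4,045.00 → $2,236.64
After Jan 7: 341 on hand, pool $3,469.36 (≈ $10.1741 each)
Jan 9, sell 190: 190/341 × $3,469.36 → $1,933.07
After Jan 10: 511 on hand, pool $7,296.29 (≈ $14.2785 each)
After Jan 11: 808 on hand, pool $11,454.29 (≈ $14.1761 each)
Jan 12, sell 460: 460/808 × $11,454.29 → $6,521.00
Total COGS = $2,236.64 + $1,933.07 + $6,521.00 = $10,690.71
Ending inventory (cost pool remaining) = $4,933.29
Check: goods available $15,624.00 = COGS $10,690.71 + ending $4,933.29

Ending inventory = $4,933.29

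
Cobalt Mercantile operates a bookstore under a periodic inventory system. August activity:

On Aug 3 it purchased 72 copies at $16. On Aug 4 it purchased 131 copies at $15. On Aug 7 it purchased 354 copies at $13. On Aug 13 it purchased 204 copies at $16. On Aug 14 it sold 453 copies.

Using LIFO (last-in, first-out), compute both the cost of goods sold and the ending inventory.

Aug 14, 453 sold [LIFO — newest first]: 204 @ $16 + 249 @ $13 = $6,501
Ending inventory: 72 @ $16 + 131 @ $15 + 105 @ $13 = $4,482

COGS = $6,501; ending inventory = $4,482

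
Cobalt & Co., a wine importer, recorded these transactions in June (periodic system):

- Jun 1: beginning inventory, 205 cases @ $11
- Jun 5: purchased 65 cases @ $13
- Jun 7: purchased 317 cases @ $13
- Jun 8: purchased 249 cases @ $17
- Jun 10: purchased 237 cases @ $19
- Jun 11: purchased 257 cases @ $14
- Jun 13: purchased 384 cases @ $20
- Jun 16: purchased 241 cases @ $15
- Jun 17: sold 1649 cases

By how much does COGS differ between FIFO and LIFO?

FIFO COGS: 205 @ $11 + 65 @ $13 + 317 @ $13 + 249 @ $17 + 237 @ $19 + 257 @ $14 + 319 @ $20 = $25,935
LIFO COGS: 241 @ $15 + 384 @ $20 + 257 @ $14 + 237 @ $19 + 249 @ $17 + 281 @ $13 = $27,282
Difference = |$25,935 − $27,282| = $1,347

$1,347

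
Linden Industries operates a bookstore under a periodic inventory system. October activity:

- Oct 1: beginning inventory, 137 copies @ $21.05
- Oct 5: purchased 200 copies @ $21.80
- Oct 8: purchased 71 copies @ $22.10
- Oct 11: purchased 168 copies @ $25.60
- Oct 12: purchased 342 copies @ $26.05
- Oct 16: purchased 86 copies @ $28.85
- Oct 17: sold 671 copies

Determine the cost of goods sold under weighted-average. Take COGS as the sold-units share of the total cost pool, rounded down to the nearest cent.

Oct 17, sell 671: 671/1004 × $24,503.95 → $16,376.64
Ending inventory (cost pool remaining) = $8,127.31

COGS = $16,376.64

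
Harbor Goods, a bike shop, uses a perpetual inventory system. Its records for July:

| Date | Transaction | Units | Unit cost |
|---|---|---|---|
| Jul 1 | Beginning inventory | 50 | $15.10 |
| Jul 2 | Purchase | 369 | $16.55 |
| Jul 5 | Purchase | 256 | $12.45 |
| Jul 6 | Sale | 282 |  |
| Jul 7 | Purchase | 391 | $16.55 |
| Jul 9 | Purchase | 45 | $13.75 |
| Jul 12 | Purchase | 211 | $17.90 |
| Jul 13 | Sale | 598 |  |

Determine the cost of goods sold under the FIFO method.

COGS = $13,441.90

Jul 6, 282 sold [FIFO — oldest first]: 50 @ $15.10 + 232 @ $16.55 = $4,594.60
Jul 13, 598 sold [FIFO — oldest first]: 137 @ $16.55 + 256 @ $12.45 + 205 @ $16.55 = $8,847.30
Total COGS = $4,594.60 + $8,847.30 = $13,441.90
Ending inventory: 186 @ $16.55 + 45 @ $13.75 + 211 @ $17.90 = $7,473.95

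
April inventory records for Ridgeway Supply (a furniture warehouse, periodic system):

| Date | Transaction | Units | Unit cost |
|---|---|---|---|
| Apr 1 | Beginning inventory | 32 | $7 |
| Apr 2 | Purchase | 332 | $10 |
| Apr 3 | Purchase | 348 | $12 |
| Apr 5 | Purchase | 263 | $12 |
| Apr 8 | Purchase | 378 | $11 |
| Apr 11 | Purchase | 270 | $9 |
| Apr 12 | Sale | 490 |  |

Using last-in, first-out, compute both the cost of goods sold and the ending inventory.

COGS = $4,850; ending inventory = $12,614

Apr 12, 490 sold [LIFO — newest first]: 270 @ $9 + 220 @ $11 = $4,850
Ending inventory: 32 @ $7 + 332 @ $10 + 348 @ $12 + 263 @ $12 + 158 @ $11 = $12,614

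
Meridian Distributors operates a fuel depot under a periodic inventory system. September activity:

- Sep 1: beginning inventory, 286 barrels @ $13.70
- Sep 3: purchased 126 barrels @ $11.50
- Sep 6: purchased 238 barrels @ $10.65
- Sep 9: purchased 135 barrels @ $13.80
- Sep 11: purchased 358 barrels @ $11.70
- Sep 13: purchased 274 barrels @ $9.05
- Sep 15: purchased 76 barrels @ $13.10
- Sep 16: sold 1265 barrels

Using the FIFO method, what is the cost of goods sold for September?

Sep 16, 1265 sold [FIFO — oldest first]: 286 @ $13.70 + 126 @ $11.50 + 238 @ $10.65 + 135 @ $13.80 + 358 @ $11.70 + 122 @ $9.05 = $15,057.60
Ending inventory: 152 @ $9.05 + 76 @ $13.10 = $2,371.20
Check: goods available $17,428.80 = COGS $15,057.60 + ending $2,371.20

COGS = $15,057.60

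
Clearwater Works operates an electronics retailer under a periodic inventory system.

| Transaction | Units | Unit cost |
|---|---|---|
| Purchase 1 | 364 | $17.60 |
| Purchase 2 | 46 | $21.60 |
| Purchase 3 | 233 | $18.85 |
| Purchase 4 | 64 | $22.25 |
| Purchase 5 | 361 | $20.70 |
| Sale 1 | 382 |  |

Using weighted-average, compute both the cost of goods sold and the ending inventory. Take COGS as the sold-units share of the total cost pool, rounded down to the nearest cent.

COGS = $7,399.90; ending inventory = $13,288.85

Sale 1, sell 382: 382/1068 × $20,688.75 → $7,399.90
Ending inventory (cost pool remaining) = $13,288.85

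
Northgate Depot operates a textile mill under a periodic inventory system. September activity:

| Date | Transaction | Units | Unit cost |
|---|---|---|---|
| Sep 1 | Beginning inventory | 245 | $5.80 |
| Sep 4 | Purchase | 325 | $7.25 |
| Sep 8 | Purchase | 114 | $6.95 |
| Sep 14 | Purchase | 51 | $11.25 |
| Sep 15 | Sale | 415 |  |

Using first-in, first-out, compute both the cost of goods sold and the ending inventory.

Sep 15, 415 sold [FIFO — oldest first]: 245 @ $5.80 + 170 @ $7.25 = $2,653.50
Ending inventory: 155 @ $7.25 + 114 @ $6.95 + 51 @ $11.25 = $2,489.80
Check: goods available $5,143.30 = COGS $2,653.50 + ending $2,489.80

COGS = $2,653.50; ending inventory = $2,489.80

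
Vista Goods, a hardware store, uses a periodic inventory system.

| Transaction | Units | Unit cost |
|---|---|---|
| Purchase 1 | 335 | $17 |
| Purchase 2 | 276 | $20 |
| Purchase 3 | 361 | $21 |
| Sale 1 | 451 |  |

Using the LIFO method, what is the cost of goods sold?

Sale 1 (451) [LIFO — newest first]: 361 @ $21 + 90 @ $20 = $9,381
Ending inventory: 335 @ $17 + 186 @ $20 = $9,415

COGS = $9,381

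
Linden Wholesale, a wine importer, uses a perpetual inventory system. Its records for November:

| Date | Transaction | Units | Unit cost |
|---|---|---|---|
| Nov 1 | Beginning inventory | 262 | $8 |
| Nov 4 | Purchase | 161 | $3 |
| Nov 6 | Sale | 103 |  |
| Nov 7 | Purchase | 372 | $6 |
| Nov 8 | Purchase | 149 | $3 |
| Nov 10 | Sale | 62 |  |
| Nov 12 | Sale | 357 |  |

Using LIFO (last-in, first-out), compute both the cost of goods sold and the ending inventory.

COGS = $2,376; ending inventory = $2,882

Nov 6, 103 sold [LIFO — newest first]: 103 @ $3 = $309
Nov 10, 62 sold [LIFO — newest first]: 62 @ $3 = $186
Nov 12, 357 sold [LIFO — newest first]: 87 @ $3 + 270 @ $6 = $1,881
Total COGS = $309 + $186 + $1,881 = $2,376
Ending inventory: 262 @ $8 + 58 @ $3 + 102 @ $6 = $2,882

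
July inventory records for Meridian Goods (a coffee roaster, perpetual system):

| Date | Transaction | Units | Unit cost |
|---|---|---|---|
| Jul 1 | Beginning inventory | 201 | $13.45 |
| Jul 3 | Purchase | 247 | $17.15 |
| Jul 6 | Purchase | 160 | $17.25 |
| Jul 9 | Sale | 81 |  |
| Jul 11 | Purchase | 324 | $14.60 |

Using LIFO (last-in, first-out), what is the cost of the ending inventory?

Ending inventory = $13,032.65

Jul 9, 81 sold [LIFO — newest first]: 81 @ $17.25 = $1,397.25
Ending inventory: 201 @ $13.45 + 247 @ $17.15 + 79 @ $17.25 + 324 @ $14.60 = $13,032.65
Check: goods available $14,429.90 = COGS $1,397.25 + ending $13,032.65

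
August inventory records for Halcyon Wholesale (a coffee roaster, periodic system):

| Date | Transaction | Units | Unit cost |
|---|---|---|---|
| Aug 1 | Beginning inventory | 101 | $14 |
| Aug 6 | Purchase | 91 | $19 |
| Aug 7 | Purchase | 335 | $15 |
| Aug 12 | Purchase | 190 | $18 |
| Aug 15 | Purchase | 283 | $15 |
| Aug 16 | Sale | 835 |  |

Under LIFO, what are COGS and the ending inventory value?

Aug 16, 835 sold [LIFO — newest first]: 283 @ $15 + 190 @ $18 + 335 @ $15 + 27 @ $19 = $13,203
Ending inventory: 101 @ $14 + 64 @ $19 = $2,630
Check: goods available $15,833 = COGS $13,203 + ending $2,630

COGS = $13,203; ending inventory = $2,630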